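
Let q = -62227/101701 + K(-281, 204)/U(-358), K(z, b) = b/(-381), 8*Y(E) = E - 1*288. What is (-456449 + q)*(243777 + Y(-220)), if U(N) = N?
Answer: -257190191943912818549/2311968833 ≈ -1.1124e+11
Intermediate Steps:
Y(E) = -36 + E/8 (Y(E) = (E - 1*288)/8 = (E - 288)/8 = (-288 + E)/8 = -36 + E/8)
K(z, b) = -b/381 (K(z, b) = b*(-1/381) = -b/381)
q = -1411148557/2311968833 (q = -62227/101701 - 1/381*204/(-358) = -62227*1/101701 - 68/127*(-1/358) = -62227/101701 + 34/22733 = -1411148557/2311968833 ≈ -0.61037)
(-456449 + q)*(243777 + Y(-220)) = (-456449 - 1411148557/2311968833)*(243777 + (-36 + (⅛)*(-220))) = -1055297273002574*(243777 + (-36 - 55/2))/2311968833 = -1055297273002574*(243777 - 127/2)/2311968833 = -1055297273002574/2311968833*487427/2 = -257190191943912818549/2311968833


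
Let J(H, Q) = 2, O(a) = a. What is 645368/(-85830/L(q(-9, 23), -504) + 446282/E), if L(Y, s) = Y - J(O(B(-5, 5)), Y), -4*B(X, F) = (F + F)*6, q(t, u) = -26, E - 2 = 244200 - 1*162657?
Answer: 736771469840/3505751623 ≈ 210.16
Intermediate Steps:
E = 81545 (E = 2 + (244200 - 1*162657) = 2 + (244200 - 162657) = 2 + 81543 = 81545)
B(X, F) = -3*F (B(X, F) = -(F + F)*6/4 = -2*F*6/4 = -3*F)
L(Y, s) = -2 + Y (L(Y, s) = Y - 1*2 = Y - 2 = -2 + Y)
645368/(-85830/L(q(-9, 23), -504) + 446282/E) = 645368/(-85830/(-2 - 26) + 446282/81545) = 645368/(-85830/(-28) + 446282*(1/81545)) = 645368/(-85830*(-1/28) + 446282/81545) = 645368/(42915/14 + 446282/81545) = 645368/(3505751623/1141630) = 645368*(1141630/3505751623) = 736771469840/3505751623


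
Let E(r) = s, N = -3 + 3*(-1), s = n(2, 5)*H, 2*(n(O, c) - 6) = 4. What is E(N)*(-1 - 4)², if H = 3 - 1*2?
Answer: 200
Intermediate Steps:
n(O, c) = 8 (n(O, c) = 6 + (½)*4 = 6 + 2 = 8)
H = 1 (H = 3 - 2 = 1)
s = 8 (s = 8*1 = 8)
N = -6 (N = -3 - 3 = -6)
E(r) = 8
E(N)*(-1 - 4)² = 8*(-1 - 4)² = 8*(-5)² = 8*25 = 200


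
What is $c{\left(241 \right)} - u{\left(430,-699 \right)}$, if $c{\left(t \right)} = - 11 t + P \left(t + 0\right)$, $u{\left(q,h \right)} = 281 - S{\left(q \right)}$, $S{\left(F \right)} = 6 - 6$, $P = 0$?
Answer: $-2932$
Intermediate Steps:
$S{\left(F \right)} = 0$ ($S{\left(F \right)} = 6 - 6 = 0$)
$u{\left(q,h \right)} = 281$ ($u{\left(q,h \right)} = 281 - 0 = 281 + 0 = 281$)
$c{\left(t \right)} = - 11 t$ ($c{\left(t \right)} = - 11 t + 0 \left(t + 0\right) = - 11 t + 0 t = - 11 t + 0 = - 11 t$)
$c{\left(241 \right)} - u{\left(430,-699 \right)} = \left(-11\right) 241 - 281 = -2651 - 281 = -2932$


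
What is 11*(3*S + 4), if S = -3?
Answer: -55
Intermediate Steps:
11*(3*S + 4) = 11*(3*(-3) + 4) = 11*(-9 + 4) = 11*(-5) = -55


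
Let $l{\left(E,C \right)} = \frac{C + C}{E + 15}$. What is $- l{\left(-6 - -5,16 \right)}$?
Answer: $- \frac{16}{7} \approx -2.2857$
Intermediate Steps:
$l{\left(E,C \right)} = \frac{2 C}{15 + E}$
$- l{\left(-6 - -5,16 \right)} = - \frac{2 \cdot 16}{15 - 1} = - \frac{2 \cdot 16}{14} = \left(-1\right) \frac{16}{7} = - \frac{16}{7}$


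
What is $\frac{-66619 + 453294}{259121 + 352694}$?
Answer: $\frac{77335}{122363} \approx 0.63201$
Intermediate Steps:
$\frac{-66619 + 453294}{259121 + 352694} = \frac{386675}{611815} = 386675 \cdot \frac{1}{611815} = \frac{77335}{122363}$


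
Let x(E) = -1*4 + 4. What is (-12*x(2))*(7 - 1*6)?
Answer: 0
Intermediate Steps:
x(E) = 0 (x(E) = -4 + 4 = 0)
(-12*x(2))*(7 - 1*6) = (-12*0)*(7 - 1*6) = 0*(7 - 6) = 0*1 = 0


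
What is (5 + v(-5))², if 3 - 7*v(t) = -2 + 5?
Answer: 25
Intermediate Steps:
v(t) = 0 (v(t) = 3/7 - (-2 + 5)/7 = 3/7 - ⅐*3 = 3/7 - 3/7 = 0)
(5 + v(-5))² = (5 + 0)² = 5² = 25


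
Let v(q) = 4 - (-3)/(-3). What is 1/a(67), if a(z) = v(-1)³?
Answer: 1/27 ≈ 0.037037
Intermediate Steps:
v(q) = 3 (v(q) = 4 - (-3)*(-1)/3 = 4 - 1*1 = 4 - 1 = 3)
a(z) = 27 (a(z) = 3³ = 27)
1/a(67) = 1/27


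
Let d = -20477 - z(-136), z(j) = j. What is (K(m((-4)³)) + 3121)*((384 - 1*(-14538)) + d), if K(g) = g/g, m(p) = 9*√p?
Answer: -16918118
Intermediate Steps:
d = -20341 (d = -20477 - 1*(-136) = -20477 + 136 = -20341)
K(g) = 1
(K(m((-4)³)) + 3121)*((384 - 1*(-14538)) + d) = (1 + 3121)*((384 - 1*(-14538)) - 20341) = 3122*((384 + 14538) - 20341) = 3122*(14922 - 20341) = 3122*(-5419) = -16918118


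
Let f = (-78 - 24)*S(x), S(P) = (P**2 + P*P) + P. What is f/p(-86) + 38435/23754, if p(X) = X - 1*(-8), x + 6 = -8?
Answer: 153142859/308802 ≈ 495.93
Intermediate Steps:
x = -14 (x = -6 - 8 = -14)
p(X) = 8 + X (p(X) = X + 8 = 8 + X)
S(P) = P + 2*P**2 (S(P) = (P**2 + P**2) + P = 2*P**2 + P = P + 2*P**2)
f = -38556 (f = (-78 - 24)*(-14*(1 + 2*(-14))) = -(-1428)*(1 - 28) = -(-1428)*(-27) = -102*378 = -38556)
f/p(-86) + 38435/23754 = -38556/(8 - 86) + 38435/23754 = -38556/(-78) + 38435*(1/23754) = -38556*(-1/78) + 38435/23754 = 6426/13 + 38435/23754 = 153142859/308802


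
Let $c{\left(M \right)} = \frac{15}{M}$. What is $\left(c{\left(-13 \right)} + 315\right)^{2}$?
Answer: $\frac{16646400}{169} \approx 98499.0$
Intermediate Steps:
$\left(c{\left(-13 \right)} + 315\right)^{2} = \left(\frac{15}{-13} + 315\right)^{2} = \left(15 \left(- \frac{1}{13}\right) + 315\right)^{2} = \left(- \frac{15}{13} + 315\right)^{2} = \left(\frac{4080}{13}\right)^{2} = \frac{16646400}{169}$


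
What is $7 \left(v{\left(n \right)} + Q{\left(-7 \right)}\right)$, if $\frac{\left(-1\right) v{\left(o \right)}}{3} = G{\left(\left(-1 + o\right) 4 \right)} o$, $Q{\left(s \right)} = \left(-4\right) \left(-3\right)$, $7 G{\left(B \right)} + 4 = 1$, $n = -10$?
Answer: $-6$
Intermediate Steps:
$G{\left(B \right)} = - \frac{3}{7}$ ($G{\left(B \right)} = - \frac{4}{7} + \frac{1}{7} \cdot 1 = - \frac{4}{7} + \frac{1}{7} = - \frac{3}{7}$)
$Q{\left(s \right)} = 12$
$v{\left(o \right)} = \frac{9 o}{7}$ ($v{\left(o \right)} = - 3 \left(- \frac{3 o}{7}\right) = \frac{9 o}{7}$)
$7 \left(v{\left(n \right)} + Q{\left(-7 \right)}\right) = 7 \left(\frac{9}{7} \left(-10\right) + 12\right) = 7 \left(- \frac{90}{7} + 12\right) = 7 \left(- \frac{6}{7}\right) = -6$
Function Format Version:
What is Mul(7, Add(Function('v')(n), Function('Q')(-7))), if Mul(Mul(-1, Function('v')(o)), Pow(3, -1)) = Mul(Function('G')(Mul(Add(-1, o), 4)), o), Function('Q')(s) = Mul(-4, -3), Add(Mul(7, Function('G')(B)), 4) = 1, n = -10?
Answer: -6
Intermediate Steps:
Function('G')(B) = Rational(-3, 7) (Function('G')(B) = Add(Rational(-4, 7), Mul(Rational(1, 7), 1)) = Add(Rational(-4, 7), Rational(1, 7)) = Rational(-3, 7))
Function('Q')(s) = 12
Function('v')(o) = Mul(Rational(9, 7), o) (Function('v')(o) = Mul(-3, Mul(Rational(-3, 7), o)) = Mul(Rational(9, 7), o))
Mul(7, Add(Function('v')(n), Function('Q')(-7))) = Mul(7, Add(Mul(Rational(9, 7), -10), 12)) = Mul(7, Add(Rational(-90, 7), 12)) = Mul(7, Rational(-6, 7)) = -6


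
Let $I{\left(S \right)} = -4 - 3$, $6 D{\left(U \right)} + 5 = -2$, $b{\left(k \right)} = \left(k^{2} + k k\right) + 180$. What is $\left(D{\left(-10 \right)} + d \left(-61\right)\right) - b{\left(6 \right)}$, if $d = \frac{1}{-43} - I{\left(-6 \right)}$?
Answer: $- \frac{175117}{258} \approx -678.75$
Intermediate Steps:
$b{\left(k \right)} = 180 + 2 k^{2}$ ($b{\left(k \right)} = \left(k^{2} + k^{2}\right) + 180 = 2 k^{2} + 180 = 180 + 2 k^{2}$)
$D{\left(U \right)} = - \frac{7}{6}$ ($D{\left(U \right)} = - \frac{5}{6} + \frac{1}{6} \left(-2\right) = - \frac{5}{6} - \frac{1}{3} = - \frac{7}{6}$)
$I{\left(S \right)} = -7$ ($I{\left(S \right)} = -4 - 3 = -7$)
$d = \frac{300}{43}$ ($d = \frac{1}{-43} - -7 = - \frac{1}{43} + 7 = \frac{300}{43} \approx 6.9767$)
$\left(D{\left(-10 \right)} + d \left(-61\right)\right) - b{\left(6 \right)} = \left(- \frac{7}{6} + \frac{300}{43} \left(-61\right)\right) - \left(180 + 2 \cdot 6^{2}\right) = \left(- \frac{7}{6} - \frac{18300}{43}\right) - \left(180 + 2 \cdot 36\right) = - \frac{110101}{258} - \left(180 + 72\right) = - \frac{110101}{258} - 252 = - \frac{175117}{258}$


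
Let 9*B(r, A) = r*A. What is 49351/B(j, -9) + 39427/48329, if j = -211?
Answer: 2393403576/10197419 ≈ 234.71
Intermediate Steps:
B(r, A) = A*r/9 (B(r, A) = (r*A)/9 = (A*r)/9 = A*r/9)
49351/B(j, -9) + 39427/48329 = 49351/(((⅑)*(-9)*(-211))) + 39427/48329 = 49351/211 + 39427*(1/48329) = 49351*(1/211) + 39427/48329 = 49351/211 + 39427/48329 = 2393403576/10197419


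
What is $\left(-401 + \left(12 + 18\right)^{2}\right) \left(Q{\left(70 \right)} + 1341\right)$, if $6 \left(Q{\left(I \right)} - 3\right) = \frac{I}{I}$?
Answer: $\frac{4024435}{6} \approx 6.7074 \cdot 10^{5}$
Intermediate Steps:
$Q{\left(I \right)} = \frac{19}{6}$ ($Q{\left(I \right)} = 3 + \frac{I \frac{1}{I}}{6} = 3 + \frac{1}{6} \cdot 1 = 3 + \frac{1}{6} = \frac{19}{6}$)
$\left(-401 + \left(12 + 18\right)^{2}\right) \left(Q{\left(70 \right)} + 1341\right) = \left(-401 + \left(12 + 18\right)^{2}\right) \left(\frac{19}{6} + 1341\right) = \left(-401 + 30^{2}\right) \frac{8065}{6} = \left(-401 + 900\right) \frac{8065}{6} = 499 \cdot \frac{8065}{6} = \frac{4024435}{6}$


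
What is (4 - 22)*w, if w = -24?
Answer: 432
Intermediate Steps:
(4 - 22)*w = (4 - 22)*(-24) = -18*(-24) = 432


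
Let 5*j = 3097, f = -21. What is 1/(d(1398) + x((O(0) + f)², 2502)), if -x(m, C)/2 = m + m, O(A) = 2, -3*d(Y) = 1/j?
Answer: -9291/13416209 ≈ -0.00069252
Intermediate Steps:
j = 3097/5 (j = (⅕)*3097 = 3097/5 ≈ 619.40)
d(Y) = -5/9291 (d(Y) = -1/(3*3097/5) = -⅓*5/3097 = -5/9291)
x(m, C) = -4*m (x(m, C) = -2*(m + m) = -4*m)
1/(d(1398) + x((O(0) + f)², 2502)) = 1/(-5/9291 - 4*(2 - 21)²) = 1/(-5/9291 - 4*(-19)²) = 1/(-5/9291 - 4*361) = 1/(-5/9291 - 1444) = 1/(-13416209/9291) = -9291/13416209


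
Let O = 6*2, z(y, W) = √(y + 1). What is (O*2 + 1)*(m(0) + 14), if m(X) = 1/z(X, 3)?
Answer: 375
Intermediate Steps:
z(y, W) = √(1 + y)
m(X) = (1 + X)^(-½) (m(X) = 1/(√(1 + X)) = (1 + X)^(-½))
O = 12
(O*2 + 1)*(m(0) + 14) = (12*2 + 1)*((1 + 0)^(-½) + 14) = (24 + 1)*(1^(-½) + 14) = 25*(1 + 14) = 25*15 = 375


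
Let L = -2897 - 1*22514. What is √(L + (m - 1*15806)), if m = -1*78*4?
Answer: I*√41529 ≈ 203.79*I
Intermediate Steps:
m = -312 (m = -78*4 = -312)
L = -25411 (L = -2897 - 22514 = -25411)
√(L + (m - 1*15806)) = √(-25411 + (-312 - 1*15806)) = √(-25411 + (-312 - 15806)) = √(-25411 - 16118) = √(-41529) = I*√41529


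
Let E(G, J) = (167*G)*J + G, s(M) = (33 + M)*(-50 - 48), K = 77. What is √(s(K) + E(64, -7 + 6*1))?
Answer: 2*I*√5351 ≈ 146.3*I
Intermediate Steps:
s(M) = -3234 - 98*M (s(M) = (33 + M)*(-98) = -3234 - 98*M)
E(G, J) = G + 167*G*J (E(G, J) = 167*G*J + G = G + 167*G*J)
√(s(K) + E(64, -7 + 6*1)) = √((-3234 - 98*77) + 64*(1 + 167*(-7 + 6*1))) = √((-3234 - 7546) + 64*(1 + 167*(-7 + 6))) = √(-10780 + 64*(1 + 167*(-1))) = √(-10780 + 64*(1 - 167)) = √(-10780 + 64*(-166)) = √(-10780 - 10624) = √(-21404) = 2*I*√5351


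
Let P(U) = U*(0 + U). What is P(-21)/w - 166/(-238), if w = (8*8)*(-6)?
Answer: -6869/15232 ≈ -0.45096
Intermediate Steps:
P(U) = U**2 (P(U) = U*U = U**2)
w = -384 (w = 64*(-6) = -384)
P(-21)/w - 166/(-238) = (-21)**2/(-384) - 166/(-238) = 441*(-1/384) - 166*(-1/238) = -147/128 + 83/119 = -6869/15232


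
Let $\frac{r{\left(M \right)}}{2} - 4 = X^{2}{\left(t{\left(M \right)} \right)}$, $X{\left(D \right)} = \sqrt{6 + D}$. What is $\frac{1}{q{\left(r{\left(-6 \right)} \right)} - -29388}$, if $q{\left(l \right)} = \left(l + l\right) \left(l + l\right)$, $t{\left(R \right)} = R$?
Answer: $\frac{1}{29644} \approx 3.3734 \cdot 10^{-5}$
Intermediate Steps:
$r{\left(M \right)} = 20 + 2 M$ ($r{\left(M \right)} = 8 + 2 \left(\sqrt{6 + M}\right)^{2} = 8 + 2 \left(6 + M\right) = 8 + \left(12 + 2 M\right) = 20 + 2 M$)
$q{\left(l \right)} = 4 l^{2}$ ($q{\left(l \right)} = 2 l 2 l = 4 l^{2}$)
$\frac{1}{q{\left(r{\left(-6 \right)} \right)} - -29388} = \frac{1}{4 \left(20 + 2 \left(-6\right)\right)^{2} - -29388} = \frac{1}{4 \left(20 - 12\right)^{2} + 29388} = \frac{1}{4 \cdot 8^{2} + 29388} = \frac{1}{4 \cdot 64 + 29388} = \frac{1}{256 + 29388} = \frac{1}{29644}$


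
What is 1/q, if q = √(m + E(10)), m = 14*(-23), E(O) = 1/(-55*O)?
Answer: -5*I*√3896222/177101 ≈ -0.055728*I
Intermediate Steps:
E(O) = -1/(55*O)
m = -322
q = I*√3896222/110 (q = √(-322 - 1/55/10) = √(-322 - 1/55*⅒) = √(-322 - 1/550) = √(-177101/550) = I*√3896222/110 ≈ 17.944*I)
1/q = 1/(I*√3896222/110) = -5*I*√3896222/177101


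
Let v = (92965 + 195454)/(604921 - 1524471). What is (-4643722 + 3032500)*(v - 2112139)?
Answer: 1564671948242830959/459775 ≈ 3.4031e+12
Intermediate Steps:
v = -288419/919550 (v = 288419/(-919550) = 288419*(-1/919550) = -288419/919550 ≈ -0.31365)
(-4643722 + 3032500)*(v - 2112139) = (-4643722 + 3032500)*(-288419/919550 - 2112139) = -1611222*(-1942217705869/919550) = 1564671948242830959/459775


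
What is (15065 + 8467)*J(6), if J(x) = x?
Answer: 141192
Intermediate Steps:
(15065 + 8467)*J(6) = (15065 + 8467)*6 = 23532*6 = 141192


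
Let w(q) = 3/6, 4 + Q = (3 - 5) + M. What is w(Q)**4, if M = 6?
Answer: 1/16 ≈ 0.062500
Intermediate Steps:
Q = 0 (Q = -4 + ((3 - 5) + 6) = -4 + (-2 + 6) = -4 + 4 = 0)
w(q) = 1/2 (w(q) = 3*(1/6) = 1/2)
w(Q)**4 = (1/2)**4 = 1/16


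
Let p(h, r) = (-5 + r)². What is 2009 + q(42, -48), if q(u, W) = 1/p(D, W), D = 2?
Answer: 5643282/2809 ≈ 2009.0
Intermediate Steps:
q(u, W) = (-5 + W)⁻² (q(u, W) = 1/((-5 + W)²) = (-5 + W)⁻²)
2009 + q(42, -48) = 2009 + (-5 - 48)⁻² = 2009 + (-53)⁻² = 2009 + 1/2809 = 5643282/2809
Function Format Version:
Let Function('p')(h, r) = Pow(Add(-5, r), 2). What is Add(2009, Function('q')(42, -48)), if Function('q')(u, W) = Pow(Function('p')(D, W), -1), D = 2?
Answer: Rational(5643282, 2809) ≈ 2009.0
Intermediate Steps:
Function('q')(u, W) = Pow(Add(-5, W), -2) (Function('q')(u, W) = Pow(Pow(Add(-5, W), 2), -1) = Pow(Add(-5, W), -2))
Add(2009, Function('q')(42, -48)) = Add(2009, Pow(Add(-5, -48), -2)) = Add(2009, Pow(-53, -2)) = Add(2009, Rational(1, 2809)) = Rational(5643282, 2809)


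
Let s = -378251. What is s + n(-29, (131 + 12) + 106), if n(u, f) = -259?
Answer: -378510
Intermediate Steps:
s + n(-29, (131 + 12) + 106) = -378251 - 259 = -378510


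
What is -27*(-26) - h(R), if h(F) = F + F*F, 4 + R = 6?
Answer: 696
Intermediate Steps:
R = 2 (R = -4 + 6 = 2)
h(F) = F + F²
-27*(-26) - h(R) = -27*(-26) - 2*(1 + 2) = 702 - 2*3 = 702 - 1*6 = 702 - 6 = 696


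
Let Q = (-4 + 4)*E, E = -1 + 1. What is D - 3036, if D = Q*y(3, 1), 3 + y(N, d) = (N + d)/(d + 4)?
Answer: -3036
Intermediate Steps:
E = 0
Q = 0 (Q = (-4 + 4)*0 = 0*0 = 0)
y(N, d) = -3 + (N + d)/(4 + d) (y(N, d) = -3 + (N + d)/(d + 4) = -3 + (N + d)/(4 + d))
D = 0 (D = 0*((-12 + 3 - 2*1)/(4 + 1)) = 0*((-12 + 3 - 2)/5) = 0*((1/5)*(-11)) = 0*(-11/5) = 0)
D - 3036 = 0 - 3036 = -3036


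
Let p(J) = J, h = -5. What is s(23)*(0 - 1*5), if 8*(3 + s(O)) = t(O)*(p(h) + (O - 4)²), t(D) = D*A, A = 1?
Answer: -10205/2 ≈ -5102.5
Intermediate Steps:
t(D) = D (t(D) = D*1 = D)
s(O) = -3 + O*(-5 + (-4 + O)²)/8 (s(O) = -3 + (O*(-5 + (O - 4)²))/8 = -3 + (O*(-5 + (-4 + O)²))/8 = -3 + O*(-5 + (-4 + O)²)/8)
s(23)*(0 - 1*5) = (-3 - 5/8*23 + (⅛)*23*(-4 + 23)²)*(0 - 1*5) = (-3 - 115/8 + (⅛)*23*19²)*(0 - 5) = (-3 - 115/8 + (⅛)*23*361)*(-5) = (-3 - 115/8 + 8303/8)*(-5) = (2041/2)*(-5) = -10205/2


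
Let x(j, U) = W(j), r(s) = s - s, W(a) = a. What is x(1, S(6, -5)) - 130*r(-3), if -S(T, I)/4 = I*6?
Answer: 1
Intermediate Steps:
S(T, I) = -24*I (S(T, I) = -4*I*6 = -24*I)
r(s) = 0
x(j, U) = j
x(1, S(6, -5)) - 130*r(-3) = 1 - 130*0 = 1 + 0 = 1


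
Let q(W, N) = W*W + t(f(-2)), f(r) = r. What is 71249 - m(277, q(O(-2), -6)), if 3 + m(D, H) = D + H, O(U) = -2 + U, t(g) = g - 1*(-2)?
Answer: 70959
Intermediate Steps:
t(g) = 2 + g (t(g) = g + 2 = 2 + g)
q(W, N) = W**2 (q(W, N) = W*W + (2 - 2) = W**2 + 0 = W**2)
m(D, H) = -3 + D + H (m(D, H) = -3 + (D + H) = -3 + D + H)
71249 - m(277, q(O(-2), -6)) = 71249 - (-3 + 277 + (-2 - 2)**2) = 71249 - (-3 + 277 + (-4)**2) = 71249 - (-3 + 277 + 16) = 71249 - 1*290 = 71249 - 290 = 70959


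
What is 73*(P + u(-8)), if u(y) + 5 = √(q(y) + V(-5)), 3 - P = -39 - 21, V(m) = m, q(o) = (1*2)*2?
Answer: 4234 + 73*I ≈ 4234.0 + 73.0*I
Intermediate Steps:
q(o) = 4 (q(o) = 2*2 = 4)
P = 63 (P = 3 - (-39 - 21) = 3 - 1*(-60) = 3 + 60 = 63)
u(y) = -5 + I (u(y) = -5 + √(4 - 5) = -5 + √(-1) = -5 + I)
73*(P + u(-8)) = 73*(63 + (-5 + I)) = 73*(58 + I) = 4234 + 73*I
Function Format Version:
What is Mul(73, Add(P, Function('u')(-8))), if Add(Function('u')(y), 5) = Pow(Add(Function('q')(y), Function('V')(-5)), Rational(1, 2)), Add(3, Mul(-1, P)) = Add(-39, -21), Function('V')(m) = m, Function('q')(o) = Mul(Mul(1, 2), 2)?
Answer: Add(4234, Mul(73, I)) ≈ Add(4234.0, Mul(73.000, I))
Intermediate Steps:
Function('q')(o) = 4 (Function('q')(o) = Mul(2, 2) = 4)
P = 63 (P = Add(3, Mul(-1, Add(-39, -21))) = Add(3, Mul(-1, -60)) = Add(3, 60) = 63)
Function('u')(y) = Add(-5, I) (Function('u')(y) = Add(-5, Pow(Add(4, -5), Rational(1, 2))) = Add(-5, Pow(-1, Rational(1, 2))) = Add(-5, I))
Mul(73, Add(P, Function('u')(-8))) = Mul(73, Add(63, Add(-5, I))) = Mul(73, Add(58, I)) = Add(4234, Mul(73, I))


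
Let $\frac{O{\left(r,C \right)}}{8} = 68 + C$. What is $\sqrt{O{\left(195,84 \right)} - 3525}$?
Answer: $i \sqrt{2309} \approx 48.052 i$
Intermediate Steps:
$O{\left(r,C \right)} = 544 + 8 C$ ($O{\left(r,C \right)} = 8 \left(68 + C\right) = 544 + 8 C$)
$\sqrt{O{\left(195,84 \right)} - 3525} = \sqrt{\left(544 + 8 \cdot 84\right) - 3525} = \sqrt{\left(544 + 672\right) - 3525} = \sqrt{1216 - 3525} = \sqrt{-2309} = i \sqrt{2309}$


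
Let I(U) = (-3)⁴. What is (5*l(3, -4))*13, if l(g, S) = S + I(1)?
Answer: 5005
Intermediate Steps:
I(U) = 81
l(g, S) = 81 + S (l(g, S) = S + 81 = 81 + S)
(5*l(3, -4))*13 = (5*(81 - 4))*13 = (5*77)*13 = 385*13 = 5005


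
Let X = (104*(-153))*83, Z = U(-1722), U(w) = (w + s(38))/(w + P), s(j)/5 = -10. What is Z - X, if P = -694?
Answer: 797700827/604 ≈ 1.3207e+6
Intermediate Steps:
s(j) = -50 (s(j) = 5*(-10) = -50)
U(w) = (-50 + w)/(-694 + w) (U(w) = (w - 50)/(w - 694) = (-50 + w)/(-694 + w))
Z = 443/604 (Z = (-50 - 1722)/(-694 - 1722) = -1772/(-2416) = -1/2416*(-1772) = 443/604 ≈ 0.73344)
X = -1320696 (X = -15912*83 = -1320696)
Z - X = 443/604 - 1*(-1320696) = 443/604 + 1320696 = 797700827/604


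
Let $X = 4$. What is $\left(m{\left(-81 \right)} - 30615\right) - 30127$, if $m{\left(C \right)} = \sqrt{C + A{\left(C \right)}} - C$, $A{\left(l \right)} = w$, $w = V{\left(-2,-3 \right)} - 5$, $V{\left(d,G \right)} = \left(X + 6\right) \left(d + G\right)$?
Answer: $-60661 + 2 i \sqrt{34} \approx -60661.0 + 11.662 i$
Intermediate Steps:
$V{\left(d,G \right)} = 10 G + 10 d$ ($V{\left(d,G \right)} = \left(4 + 6\right) \left(d + G\right) = 10 \left(G + d\right) = 10 G + 10 d$)
$w = -55$ ($w = \left(10 \left(-3\right) + 10 \left(-2\right)\right) - 5 = \left(-30 - 20\right) - 5 = -50 - 5 = -55$)
$A{\left(l \right)} = -55$
$m{\left(C \right)} = \sqrt{-55 + C} - C$ ($m{\left(C \right)} = \sqrt{C - 55} - C = \sqrt{-55 + C} - C$)
$\left(m{\left(-81 \right)} - 30615\right) - 30127 = \left(\left(\sqrt{-55 - 81} - -81\right) - 30615\right) - 30127 = \left(\left(\sqrt{-136} + 81\right) - 30615\right) - 30127 = \left(\left(2 i \sqrt{34} + 81\right) - 30615\right) - 30127 = \left(\left(81 + 2 i \sqrt{34}\right) - 30615\right) - 30127 = \left(-30534 + 2 i \sqrt{34}\right) - 30127 = -60661 + 2 i \sqrt{34}$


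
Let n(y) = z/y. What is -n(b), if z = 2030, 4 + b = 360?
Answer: -1015/178 ≈ -5.7022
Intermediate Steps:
b = 356 (b = -4 + 360 = 356)
n(y) = 2030/y
-n(b) = -2030/356 = -1*1015/178 = -1015/178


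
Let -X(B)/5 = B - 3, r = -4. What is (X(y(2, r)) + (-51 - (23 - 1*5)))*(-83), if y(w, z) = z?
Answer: 2822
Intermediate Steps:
X(B) = 15 - 5*B (X(B) = -5*(B - 3) = -5*(-3 + B) = 15 - 5*B)
(X(y(2, r)) + (-51 - (23 - 1*5)))*(-83) = ((15 - 5*(-4)) + (-51 - (23 - 1*5)))*(-83) = ((15 + 20) + (-51 - (23 - 5)))*(-83) = (35 + (-51 - 1*18))*(-83) = (35 + (-51 - 18))*(-83) = (35 - 69)*(-83) = -34*(-83) = 2822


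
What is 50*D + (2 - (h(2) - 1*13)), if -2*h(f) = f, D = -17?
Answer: -834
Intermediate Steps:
h(f) = -f/2
50*D + (2 - (h(2) - 1*13)) = 50*(-17) + (2 - (-1/2*2 - 1*13)) = -850 + (2 - (-1 - 13)) = -850 + (2 - 1*(-14)) = -850 + (2 + 14) = -850 + 16 = -834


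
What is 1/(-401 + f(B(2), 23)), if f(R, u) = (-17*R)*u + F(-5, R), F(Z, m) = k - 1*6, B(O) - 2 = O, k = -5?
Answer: -1/1976 ≈ -0.00050607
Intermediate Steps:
B(O) = 2 + O
F(Z, m) = -11 (F(Z, m) = -5 - 1*6 = -5 - 6 = -11)
f(R, u) = -11 - 17*R*u (f(R, u) = (-17*R)*u - 11 = -17*R*u - 11 = -11 - 17*R*u)
1/(-401 + f(B(2), 23)) = 1/(-401 + (-11 - 17*(2 + 2)*23)) = 1/(-401 + (-11 - 17*4*23)) = 1/(-401 + (-11 - 1564)) = 1/(-401 - 1575) = 1/(-1976) = -1/1976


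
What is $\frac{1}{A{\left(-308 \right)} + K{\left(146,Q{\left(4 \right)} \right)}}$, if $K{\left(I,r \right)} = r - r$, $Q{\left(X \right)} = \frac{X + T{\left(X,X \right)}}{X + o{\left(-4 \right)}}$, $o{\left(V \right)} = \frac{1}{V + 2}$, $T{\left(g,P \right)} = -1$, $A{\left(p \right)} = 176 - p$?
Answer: $\frac{1}{484} \approx 0.0020661$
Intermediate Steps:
$o{\left(V \right)} = \frac{1}{2 + V}$
$Q{\left(X \right)} = \frac{-1 + X}{- \frac{1}{2} + X}$ ($Q{\left(X \right)} = \frac{X - 1}{X + \frac{1}{2 - 4}} = \frac{-1 + X}{X + \frac{1}{-2}} = \frac{-1 + X}{X - \frac{1}{2}} = \frac{-1 + X}{- \frac{1}{2} + X}$)
$K{\left(I,r \right)} = 0$
$\frac{1}{A{\left(-308 \right)} + K{\left(146,Q{\left(4 \right)} \right)}} = \frac{1}{\left(176 - -308\right) + 0} = \frac{1}{\left(176 + 308\right) + 0} = \frac{1}{484 + 0} = \frac{1}{484}$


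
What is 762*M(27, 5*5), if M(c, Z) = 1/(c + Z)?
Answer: 381/26 ≈ 14.654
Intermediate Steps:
M(c, Z) = 1/(Z + c)
762*M(27, 5*5) = 762/(5*5 + 27) = 762/(25 + 27) = 762/52 = 762*(1/52) = 381/26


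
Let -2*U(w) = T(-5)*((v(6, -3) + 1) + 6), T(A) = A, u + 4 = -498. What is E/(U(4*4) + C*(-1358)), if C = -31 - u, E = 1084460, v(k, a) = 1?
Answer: -542230/319799 ≈ -1.6955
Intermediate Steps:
u = -502 (u = -4 - 498 = -502)
U(w) = 20 (U(w) = -(-5)*((1 + 1) + 6)/2 = -(-5)*(2 + 6)/2 = -(-5)*8/2 = -½*(-40) = 20)
C = 471 (C = -31 - 1*(-502) = -31 + 502 = 471)
E/(U(4*4) + C*(-1358)) = 1084460/(20 + 471*(-1358)) = 1084460/(20 - 639618) = 1084460/(-639598) = 1084460*(-1/639598) = -542230/319799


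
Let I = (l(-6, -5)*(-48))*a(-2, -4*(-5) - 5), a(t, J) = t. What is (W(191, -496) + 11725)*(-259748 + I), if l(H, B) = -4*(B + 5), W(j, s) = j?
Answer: -3095157168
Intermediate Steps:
l(H, B) = -20 - 4*B (l(H, B) = -4*(5 + B) = -20 - 4*B)
I = 0 (I = ((-20 - 4*(-5))*(-48))*(-2) = ((-20 + 20)*(-48))*(-2) = (0*(-48))*(-2) = 0*(-2) = 0)
(W(191, -496) + 11725)*(-259748 + I) = (191 + 11725)*(-259748 + 0) = 11916*(-259748) = -3095157168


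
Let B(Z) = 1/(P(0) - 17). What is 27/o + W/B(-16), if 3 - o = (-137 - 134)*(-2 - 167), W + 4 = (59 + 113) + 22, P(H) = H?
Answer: -147921107/45796 ≈ -3230.0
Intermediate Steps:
B(Z) = -1/17 (B(Z) = 1/(0 - 17) = 1/(-17) = -1/17)
W = 190 (W = -4 + ((59 + 113) + 22) = -4 + (172 + 22) = -4 + 194 = 190)
o = -45796 (o = 3 - (-137 - 134)*(-2 - 167) = 3 - (-271)*(-169) = 3 - 1*45799 = 3 - 45799 = -45796)
27/o + W/B(-16) = 27/(-45796) + 190/(-1/17) = 27*(-1/45796) + 190*(-17) = -27/45796 - 3230 = -147921107/45796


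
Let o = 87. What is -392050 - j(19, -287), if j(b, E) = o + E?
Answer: -391850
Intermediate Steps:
j(b, E) = 87 + E
-392050 - j(19, -287) = -392050 - (87 - 287) = -392050 - 1*(-200) = -392050 + 200 = -391850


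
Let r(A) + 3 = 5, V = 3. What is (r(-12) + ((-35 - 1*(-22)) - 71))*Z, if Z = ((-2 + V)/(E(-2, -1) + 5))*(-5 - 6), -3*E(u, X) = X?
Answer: 1353/8 ≈ 169.13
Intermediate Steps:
E(u, X) = -X/3
r(A) = 2 (r(A) = -3 + 5 = 2)
Z = -33/16 (Z = ((-2 + 3)/(-⅓*(-1) + 5))*(-5 - 6) = (1/(⅓ + 5))*(-11) = (1/(16/3))*(-11) = (1*(3/16))*(-11) = (3/16)*(-11) = -33/16 ≈ -2.0625)
(r(-12) + ((-35 - 1*(-22)) - 71))*Z = (2 + ((-35 - 1*(-22)) - 71))*(-33/16) = (2 + ((-35 + 22) - 71))*(-33/16) = (2 + (-13 - 71))*(-33/16) = (2 - 84)*(-33/16) = -82*(-33/16) = 1353/8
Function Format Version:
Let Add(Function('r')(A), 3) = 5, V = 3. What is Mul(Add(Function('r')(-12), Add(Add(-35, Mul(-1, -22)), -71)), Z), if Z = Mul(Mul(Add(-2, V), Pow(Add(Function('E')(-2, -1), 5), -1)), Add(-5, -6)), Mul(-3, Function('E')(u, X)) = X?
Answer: Rational(1353, 8) ≈ 169.13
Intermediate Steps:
Function('E')(u, X) = Mul(Rational(-1, 3), X)
Function('r')(A) = 2 (Function('r')(A) = Add(-3, 5) = 2)
Z = Rational(-33, 16) (Z = Mul(Mul(Add(-2, 3), Pow(Add(Mul(Rational(-1, 3), -1), 5), -1)), Add(-5, -6)) = Mul(Mul(1, Pow(Add(Rational(1, 3), 5), -1)), -11) = Mul(Mul(1, Pow(Rational(16, 3), -1)), -11) = Mul(Mul(1, Rational(3, 16)), -11) = Mul(Rational(3, 16), -11) = Rational(-33, 16) ≈ -2.0625)
Mul(Add(Function('r')(-12), Add(Add(-35, Mul(-1, -22)), -71)), Z) = Mul(Add(2, Add(Add(-35, Mul(-1, -22)), -71)), Rational(-33, 16)) = Mul(Add(2, Add(Add(-35, 22), -71)), Rational(-33, 16)) = Mul(Add(2, Add(-13, -71)), Rational(-33, 16)) = Mul(Add(2, -84), Rational(-33, 16)) = Mul(-82, Rational(-33, 16)) = Rational(1353, 8)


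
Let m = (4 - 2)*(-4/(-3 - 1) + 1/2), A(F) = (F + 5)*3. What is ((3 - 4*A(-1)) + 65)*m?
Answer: 60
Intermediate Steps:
A(F) = 15 + 3*F (A(F) = (5 + F)*3 = 15 + 3*F)
m = 3 (m = 2*(-4/(-4) + 1*(½)) = 2*(-4*(-¼) + ½) = 2*(1 + ½) = 2*(3/2) = 3)
((3 - 4*A(-1)) + 65)*m = ((3 - 4*(15 + 3*(-1))) + 65)*3 = ((3 - 4*(15 - 3)) + 65)*3 = ((3 - 4*12) + 65)*3 = ((3 - 48) + 65)*3 = (-45 + 65)*3 = 20*3 = 60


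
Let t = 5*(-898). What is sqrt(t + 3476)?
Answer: 13*I*sqrt(6) ≈ 31.843*I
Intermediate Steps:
t = -4490
sqrt(t + 3476) = sqrt(-4490 + 3476) = sqrt(-1014) = 13*I*sqrt(6)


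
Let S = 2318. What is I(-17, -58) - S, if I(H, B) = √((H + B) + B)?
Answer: -2318 + I*√133 ≈ -2318.0 + 11.533*I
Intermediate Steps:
I(H, B) = √(H + 2*B) (I(H, B) = √((B + H) + B) = √(H + 2*B))
I(-17, -58) - S = √(-17 + 2*(-58)) - 1*2318 = √(-17 - 116) - 2318 = √(-133) - 2318 = I*√133 - 2318 = -2318 + I*√133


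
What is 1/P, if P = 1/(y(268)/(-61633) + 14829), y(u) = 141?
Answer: 913955616/61633 ≈ 14829.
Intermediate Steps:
P = 61633/913955616 (P = 1/(141/(-61633) + 14829) = 1/(141*(-1/61633) + 14829) = 1/(-141/61633 + 14829) = 1/(913955616/61633) = 61633/913955616 ≈ 6.7435e-5)
1/P = 1/(61633/913955616) = 913955616/61633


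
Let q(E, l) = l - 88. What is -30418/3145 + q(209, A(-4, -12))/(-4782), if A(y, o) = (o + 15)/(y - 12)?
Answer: -2322904421/240630240 ≈ -9.6534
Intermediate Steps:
A(y, o) = (15 + o)/(-12 + y)
q(E, l) = -88 + l
-30418/3145 + q(209, A(-4, -12))/(-4782) = -30418/3145 + (-88 + (15 - 12)/(-12 - 4))/(-4782) = -30418*1/3145 + (-88 + 3/(-16))*(-1/4782) = -30418/3145 + (-88 - 1/16*3)*(-1/4782) = -30418/3145 + (-88 - 3/16)*(-1/4782) = -30418/3145 - 1411/16*(-1/4782) = -30418/3145 + 1411/76512 = -2322904421/240630240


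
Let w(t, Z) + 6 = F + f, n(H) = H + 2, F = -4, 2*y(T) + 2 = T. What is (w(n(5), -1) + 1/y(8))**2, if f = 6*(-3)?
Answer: 6889/9 ≈ 765.44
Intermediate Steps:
y(T) = -1 + T/2
f = -18
n(H) = 2 + H
w(t, Z) = -28 (w(t, Z) = -6 + (-4 - 18) = -6 - 22 = -28)
(w(n(5), -1) + 1/y(8))**2 = (-28 + 1/(-1 + (1/2)*8))**2 = (-28 + 1/(-1 + 4))**2 = (-28 + 1/3)**2 = (-83/3)**2 = 6889/9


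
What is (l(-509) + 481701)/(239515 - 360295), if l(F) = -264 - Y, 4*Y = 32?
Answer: -481429/120780 ≈ -3.9860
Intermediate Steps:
Y = 8 (Y = (¼)*32 = 8)
l(F) = -272 (l(F) = -264 - 1*8 = -264 - 8 = -272)
(l(-509) + 481701)/(239515 - 360295) = (-272 + 481701)/(239515 - 360295) = 481429/(-120780) = 481429*(-1/120780) = -481429/120780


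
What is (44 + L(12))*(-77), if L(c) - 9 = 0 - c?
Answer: -3157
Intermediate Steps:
L(c) = 9 - c (L(c) = 9 + (0 - c) = 9 - c)
(44 + L(12))*(-77) = (44 + (9 - 1*12))*(-77) = (44 + (9 - 12))*(-77) = (44 - 3)*(-77) = 41*(-77) = -3157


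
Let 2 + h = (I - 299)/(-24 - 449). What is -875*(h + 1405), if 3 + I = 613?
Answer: -580394500/473 ≈ -1.2271e+6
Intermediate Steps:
I = 610 (I = -3 + 613 = 610)
h = -1257/473 (h = -2 + (610 - 299)/(-24 - 449) = -2 + 311/(-473) = -2 + 311*(-1/473) = -2 - 311/473 = -1257/473 ≈ -2.6575)
-875*(h + 1405) = -875*(-1257/473 + 1405) = -875*663308/473 = -580394500/473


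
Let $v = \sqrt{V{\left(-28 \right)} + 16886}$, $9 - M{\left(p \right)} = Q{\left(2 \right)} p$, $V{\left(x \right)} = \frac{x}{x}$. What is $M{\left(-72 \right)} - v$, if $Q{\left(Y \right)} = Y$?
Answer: $153 - \sqrt{16887} \approx 23.05$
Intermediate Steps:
$V{\left(x \right)} = 1$
$M{\left(p \right)} = 9 - 2 p$
$v = \sqrt{16887}$ ($v = \sqrt{1 + 16886} = \sqrt{16887} \approx 129.95$)
$M{\left(-72 \right)} - v = \left(9 - -144\right) - \sqrt{16887} = \left(9 + 144\right) - \sqrt{16887} = 153 - \sqrt{16887}$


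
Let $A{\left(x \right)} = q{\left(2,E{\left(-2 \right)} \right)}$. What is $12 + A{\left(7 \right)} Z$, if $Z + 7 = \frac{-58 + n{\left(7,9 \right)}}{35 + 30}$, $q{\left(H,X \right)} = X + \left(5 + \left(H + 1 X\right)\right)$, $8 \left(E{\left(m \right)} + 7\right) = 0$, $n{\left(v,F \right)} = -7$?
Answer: $68$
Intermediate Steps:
$E{\left(m \right)} = -7$ ($E{\left(m \right)} = -7 + \frac{1}{8} \cdot 0 = -7 + 0 = -7$)
$q{\left(H,X \right)} = 5 + H + 2 X$ ($q{\left(H,X \right)} = X + \left(5 + \left(H + X\right)\right) = X + \left(5 + H + X\right) = 5 + H + 2 X$)
$Z = -8$ ($Z = -7 + \frac{-58 - 7}{35 + 30} = -7 - \frac{65}{65} = -7 - 1 = -8$)
$A{\left(x \right)} = -7$ ($A{\left(x \right)} = 5 + 2 + 2 \left(-7\right) = 5 + 2 - 14 = -7$)
$12 + A{\left(7 \right)} Z = 12 - -56 = 12 + 56 = 68$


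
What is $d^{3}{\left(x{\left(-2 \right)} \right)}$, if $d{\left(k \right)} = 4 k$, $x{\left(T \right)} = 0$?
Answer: $0$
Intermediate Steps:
$d^{3}{\left(x{\left(-2 \right)} \right)} = \left(4 \cdot 0\right)^{3} = 0^{3} = 0$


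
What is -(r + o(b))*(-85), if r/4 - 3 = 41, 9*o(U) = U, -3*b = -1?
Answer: 404005/27 ≈ 14963.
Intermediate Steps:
b = ⅓ (b = -⅓*(-1) = ⅓ ≈ 0.33333)
o(U) = U/9
r = 176 (r = 12 + 4*41 = 12 + 164 = 176)
-(r + o(b))*(-85) = -(176 + (⅑)*(⅓))*(-85) = -(176 + 1/27)*(-85) = -1*4753/27*(-85) = -4753/27*(-85) = 404005/27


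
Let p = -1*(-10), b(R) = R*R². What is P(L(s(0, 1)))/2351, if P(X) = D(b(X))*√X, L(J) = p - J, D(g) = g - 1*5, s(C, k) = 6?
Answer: 118/2351 ≈ 0.050191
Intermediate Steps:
b(R) = R³
p = 10
D(g) = -5 + g (D(g) = g - 5 = -5 + g)
L(J) = 10 - J
P(X) = √X*(-5 + X³) (P(X) = (-5 + X³)*√X = √X*(-5 + X³))
P(L(s(0, 1)))/2351 = (√(10 - 1*6)*(-5 + (10 - 1*6)³))/2351 = (√(10 - 6)*(-5 + (10 - 6)³))*(1/2351) = (√4*(-5 + 4³))*(1/2351) = (2*(-5 + 64))*(1/2351) = (2*59)*(1/2351) = 118*(1/2351) = 118/2351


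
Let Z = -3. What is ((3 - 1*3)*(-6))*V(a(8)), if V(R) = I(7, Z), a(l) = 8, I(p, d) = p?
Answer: 0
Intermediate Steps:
V(R) = 7
((3 - 1*3)*(-6))*V(a(8)) = ((3 - 1*3)*(-6))*7 = ((3 - 3)*(-6))*7 = (0*(-6))*7 = 0*7 = 0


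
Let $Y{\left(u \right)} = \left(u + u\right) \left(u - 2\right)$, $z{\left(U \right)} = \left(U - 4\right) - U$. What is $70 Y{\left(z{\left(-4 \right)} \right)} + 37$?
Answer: $3397$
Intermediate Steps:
$z{\left(U \right)} = -4$ ($z{\left(U \right)} = \left(-4 + U\right) - U = -4$)
$Y{\left(u \right)} = 2 u \left(-2 + u\right)$
$70 Y{\left(z{\left(-4 \right)} \right)} + 37 = 70 \cdot 2 \left(-4\right) \left(-2 - 4\right) + 37 = 70 \cdot 2 \left(-4\right) \left(-6\right) + 37 = 70 \cdot 48 + 37 = 3360 + 37 = 3397$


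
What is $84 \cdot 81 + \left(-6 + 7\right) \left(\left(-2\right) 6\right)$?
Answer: $6792$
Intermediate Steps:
$84 \cdot 81 + \left(-6 + 7\right) \left(\left(-2\right) 6\right) = 6804 + 1 \left(-12\right) = 6804 - 12 = 6792$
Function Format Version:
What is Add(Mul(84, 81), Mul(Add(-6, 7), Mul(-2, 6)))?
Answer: 6792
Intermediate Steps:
Add(Mul(84, 81), Mul(Add(-6, 7), Mul(-2, 6))) = Add(6804, Mul(1, -12)) = Add(6804, -12) = 6792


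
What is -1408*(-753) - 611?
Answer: 1059613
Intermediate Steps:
-1408*(-753) - 611 = 1060224 - 611 = 1059613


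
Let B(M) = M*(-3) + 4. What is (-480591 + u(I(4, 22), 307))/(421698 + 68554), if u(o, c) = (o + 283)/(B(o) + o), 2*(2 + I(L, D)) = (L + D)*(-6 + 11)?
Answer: -1047008/1068049 ≈ -0.98030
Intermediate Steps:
B(M) = 4 - 3*M (B(M) = -3*M + 4 = 4 - 3*M)
I(L, D) = -2 + 5*D/2 + 5*L/2 (I(L, D) = -2 + ((L + D)*(-6 + 11))/2 = -2 + ((D + L)*5)/2 = -2 + (5*D + 5*L)/2 = -2 + (5*D/2 + 5*L/2) = -2 + 5*D/2 + 5*L/2)
u(o, c) = (283 + o)/(4 - 2*o) (u(o, c) = (o + 283)/((4 - 3*o) + o) = (283 + o)/(4 - 2*o))
(-480591 + u(I(4, 22), 307))/(421698 + 68554) = (-480591 + (-283 - (-2 + (5/2)*22 + (5/2)*4))/(2*(-2 + (-2 + (5/2)*22 + (5/2)*4))))/(421698 + 68554) = (-480591 + (-283 - (-2 + 55 + 10))/(2*(-2 + (-2 + 55 + 10))))/490252 = (-480591 + (-283 - 1*63)/(2*(-2 + 63)))*(1/490252) = (-480591 + (½)*(-283 - 63)/61)*(1/490252) = (-480591 + (½)*(1/61)*(-346))*(1/490252) = (-480591 - 173/61)*(1/490252) = -29316224/61*1/490252 = -1047008/1068049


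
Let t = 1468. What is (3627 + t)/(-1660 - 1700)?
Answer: -1019/672 ≈ -1.5164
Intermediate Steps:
(3627 + t)/(-1660 - 1700) = (3627 + 1468)/(-1660 - 1700) = 5095/(-3360) = 5095*(-1/3360) = -1019/672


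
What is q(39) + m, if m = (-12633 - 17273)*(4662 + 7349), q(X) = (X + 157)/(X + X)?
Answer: -14008837576/39 ≈ -3.5920e+8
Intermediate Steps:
q(X) = (157 + X)/(2*X) (q(X) = (157 + X)/((2*X)) = (157 + X)*(1/(2*X)) = (157 + X)/(2*X))
m = -359200966 (m = -29906*12011 = -359200966)
q(39) + m = (1/2)*(157 + 39)/39 - 359200966 = (1/2)*(1/39)*196 - 359200966 = 98/39 - 359200966 = -14008837576/39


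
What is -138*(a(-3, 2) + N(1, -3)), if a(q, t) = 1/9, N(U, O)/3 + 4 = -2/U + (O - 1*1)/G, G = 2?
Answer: 9890/3 ≈ 3296.7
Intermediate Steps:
N(U, O) = -27/2 - 6/U + 3*O/2 (N(U, O) = -12 + 3*(-2/U + (O - 1*1)/2) = -12 + 3*(-2/U + (O - 1)*(½)) = -12 + 3*(-2/U + (-1 + O)*(½)) = -12 + 3*(-2/U + (-½ + O/2)) = -12 + 3*(-½ + O/2 - 2/U) = -12 + (-3/2 - 6/U + 3*O/2) = -27/2 - 6/U + 3*O/2)
a(q, t) = ⅑
-138*(a(-3, 2) + N(1, -3)) = -138*(⅑ + (3/2)*(-4 + 1*(-9 - 3))/1) = -138*(⅑ + (3/2)*1*(-4 + 1*(-12))) = -138*(⅑ + (3/2)*1*(-4 - 12)) = -138*(⅑ + (3/2)*1*(-16)) = -138*(⅑ - 24) = -138*(-215/9) = 9890/3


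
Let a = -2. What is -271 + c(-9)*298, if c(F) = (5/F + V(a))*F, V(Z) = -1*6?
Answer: 17311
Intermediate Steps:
V(Z) = -6
c(F) = F*(-6 + 5/F) (c(F) = (5/F - 6)*F = (-6 + 5/F)*F = F*(-6 + 5/F))
-271 + c(-9)*298 = -271 + (5 - 6*(-9))*298 = -271 + (5 + 54)*298 = -271 + 59*298 = -271 + 17582 = 17311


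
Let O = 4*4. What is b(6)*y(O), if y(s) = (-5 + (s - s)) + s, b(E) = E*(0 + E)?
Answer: 396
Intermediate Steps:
b(E) = E² (b(E) = E*E = E²)
O = 16
y(s) = -5 + s (y(s) = (-5 + 0) + s = -5 + s)
b(6)*y(O) = 6²*(-5 + 16) = 36*11 = 396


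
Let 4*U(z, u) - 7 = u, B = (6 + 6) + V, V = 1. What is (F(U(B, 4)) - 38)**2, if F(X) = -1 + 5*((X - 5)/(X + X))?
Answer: 815409/484 ≈ 1684.7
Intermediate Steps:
B = 13 (B = (6 + 6) + 1 = 12 + 1 = 13)
U(z, u) = 7/4 + u/4
F(X) = -1 + 5*(-5 + X)/(2*X) (F(X) = -1 + 5*((-5 + X)/((2*X))) = -1 + 5*((-5 + X)*(1/(2*X))) = -1 + 5*((-5 + X)/(2*X)) = -1 + 5*(-5 + X)/(2*X))
(F(U(B, 4)) - 38)**2 = ((-25 + 3*(7/4 + (1/4)*4))/(2*(7/4 + (1/4)*4)) - 38)**2 = ((-25 + 3*(7/4 + 1))/(2*(7/4 + 1)) - 38)**2 = ((-25 + 3*(11/4))/(2*(11/4)) - 38)**2 = ((1/2)*(4/11)*(-25 + 33/4) - 38)**2 = ((1/2)*(4/11)*(-67/4) - 38)**2 = (-67/22 - 38)**2 = (-903/22)**2 = 815409/484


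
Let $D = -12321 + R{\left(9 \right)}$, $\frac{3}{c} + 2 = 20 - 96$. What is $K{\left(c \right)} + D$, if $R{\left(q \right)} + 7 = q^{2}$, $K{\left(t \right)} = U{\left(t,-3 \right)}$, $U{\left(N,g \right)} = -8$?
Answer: $-12255$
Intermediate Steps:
$c = - \frac{1}{26}$ ($c = \frac{3}{-2 + \left(20 - 96\right)} = \frac{3}{-2 - 76} = \frac{3}{-78} = 3 \left(- \frac{1}{78}\right) = - \frac{1}{26} \approx -0.038462$)
$K{\left(t \right)} = -8$
$R{\left(q \right)} = -7 + q^{2}$
$D = -12247$ ($D = -12321 - \left(7 - 9^{2}\right) = -12321 + \left(-7 + 81\right) = -12321 + 74 = -12247$)
$K{\left(c \right)} + D = -8 - 12247 = -12255$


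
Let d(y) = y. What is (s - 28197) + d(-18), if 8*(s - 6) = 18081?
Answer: -207591/8 ≈ -25949.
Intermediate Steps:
s = 18129/8 (s = 6 + (⅛)*18081 = 6 + 18081/8 = 18129/8 ≈ 2266.1)
(s - 28197) + d(-18) = (18129/8 - 28197) - 18 = -207447/8 - 18 = -207591/8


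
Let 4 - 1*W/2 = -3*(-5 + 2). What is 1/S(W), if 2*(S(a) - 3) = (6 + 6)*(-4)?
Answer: -1/21 ≈ -0.047619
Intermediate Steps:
W = -10 (W = 8 - (-6)*(-5 + 2) = 8 - (-6)*(-3) = 8 - 2*9 = 8 - 18 = -10)
S(a) = -21 (S(a) = 3 + ((6 + 6)*(-4))/2 = 3 + (12*(-4))/2 = 3 + (½)*(-48) = 3 - 24 = -21)
1/S(W) = 1/(-21) = -1/21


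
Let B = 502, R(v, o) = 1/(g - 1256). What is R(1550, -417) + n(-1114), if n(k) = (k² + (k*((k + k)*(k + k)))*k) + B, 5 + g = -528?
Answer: 11020750812386417/1789 ≈ 6.1603e+12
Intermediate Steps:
g = -533 (g = -5 - 528 = -533)
R(v, o) = -1/1789 (R(v, o) = 1/(-533 - 1256) = 1/(-1789) = -1/1789)
n(k) = 502 + k² + 4*k⁴ (n(k) = (k² + (k*((k + k)*(k + k)))*k) + 502 = (k² + (k*((2*k)*(2*k)))*k) + 502 = (k² + (k*(4*k²))*k) + 502 = (k² + (4*k³)*k) + 502 = (k² + 4*k⁴) + 502 = 502 + k² + 4*k⁴)
R(1550, -417) + n(-1114) = -1/1789 + (502 + (-1114)² + 4*(-1114)⁴) = -1/1789 + (502 + 1240996 + 4*1540071072016) = -1/1789 + (502 + 1240996 + 6160284288064) = -1/1789 + 6160285529562 = 11020750812386417/1789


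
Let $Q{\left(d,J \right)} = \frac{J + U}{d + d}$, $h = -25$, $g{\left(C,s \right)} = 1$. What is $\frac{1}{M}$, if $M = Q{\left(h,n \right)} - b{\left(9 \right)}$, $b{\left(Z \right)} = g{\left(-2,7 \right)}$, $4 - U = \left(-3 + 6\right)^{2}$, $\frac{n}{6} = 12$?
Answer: $- \frac{50}{117} \approx -0.42735$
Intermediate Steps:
$n = 72$ ($n = 6 \cdot 12 = 72$)
$U = -5$ ($U = 4 - \left(-3 + 6\right)^{2} = 4 - 3^{2} = 4 - 9 = -5$)
$Q{\left(d,J \right)} = \frac{-5 + J}{2 d}$ ($Q{\left(d,J \right)} = \frac{J - 5}{d + d} = \frac{-5 + J}{2 d}$)
$b{\left(Z \right)} = 1$
$M = - \frac{117}{50}$ ($M = \frac{-5 + 72}{2 \left(-25\right)} - 1 = \frac{1}{2} \left(- \frac{1}{25}\right) 67 - 1 = - \frac{67}{50} - 1 = - \frac{117}{50} \approx -2.34$)
$\frac{1}{M} = \frac{1}{- \frac{117}{50}} = - \frac{50}{117}$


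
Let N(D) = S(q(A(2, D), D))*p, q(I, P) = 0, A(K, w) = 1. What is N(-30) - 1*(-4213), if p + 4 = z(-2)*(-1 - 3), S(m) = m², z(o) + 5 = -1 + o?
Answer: 4213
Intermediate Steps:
z(o) = -6 + o (z(o) = -5 + (-1 + o) = -6 + o)
p = 28 (p = -4 + (-6 - 2)*(-1 - 3) = -4 - 8*(-4) = -4 + 32 = 28)
N(D) = 0 (N(D) = 0²*28 = 0*28 = 0)
N(-30) - 1*(-4213) = 0 - 1*(-4213) = 0 + 4213 = 4213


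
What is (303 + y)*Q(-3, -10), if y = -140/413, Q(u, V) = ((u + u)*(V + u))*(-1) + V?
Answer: -1571416/59 ≈ -26634.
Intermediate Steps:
Q(u, V) = V - 2*u*(V + u) (Q(u, V) = ((2*u)*(V + u))*(-1) + V = (2*u*(V + u))*(-1) + V = -2*u*(V + u) + V = V - 2*u*(V + u))
y = -20/59 (y = -140*1/413 = -20/59 ≈ -0.33898)
(303 + y)*Q(-3, -10) = (303 - 20/59)*(-10 - 2*(-3)**2 - 2*(-10)*(-3)) = 17857*(-10 - 2*9 - 60)/59 = 17857*(-10 - 18 - 60)/59 = (17857/59)*(-88) = -1571416/59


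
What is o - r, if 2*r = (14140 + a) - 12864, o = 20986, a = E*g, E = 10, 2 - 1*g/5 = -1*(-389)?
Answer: 30023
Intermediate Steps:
g = -1935 (g = 10 - (-5)*(-389) = 10 - 5*389 = 10 - 1945 = -1935)
a = -19350 (a = 10*(-1935) = -19350)
r = -9037 (r = ((14140 - 19350) - 12864)/2 = (-5210 - 12864)/2 = (½)*(-18074) = -9037)
o - r = 20986 - 1*(-9037) = 20986 + 9037 = 30023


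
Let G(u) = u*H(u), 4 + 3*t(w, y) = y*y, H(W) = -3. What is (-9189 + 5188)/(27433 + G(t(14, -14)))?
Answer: -4001/27241 ≈ -0.14687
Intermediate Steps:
t(w, y) = -4/3 + y²/3 (t(w, y) = -4/3 + (y*y)/3 = -4/3 + y²/3)
G(u) = -3*u (G(u) = u*(-3) = -3*u)
(-9189 + 5188)/(27433 + G(t(14, -14))) = (-9189 + 5188)/(27433 - 3*(-4/3 + (⅓)*(-14)²)) = -4001/(27433 - 3*(-4/3 + (⅓)*196)) = -4001/(27433 - 3*(-4/3 + 196/3)) = -4001/(27433 - 3*64) = -4001/(27433 - 192) = -4001/27241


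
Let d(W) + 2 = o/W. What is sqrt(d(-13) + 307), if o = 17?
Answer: 2*sqrt(12831)/13 ≈ 17.427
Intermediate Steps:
d(W) = -2 + 17/W
sqrt(d(-13) + 307) = sqrt((-2 + 17/(-13)) + 307) = sqrt((-2 + 17*(-1/13)) + 307) = sqrt((-2 - 17/13) + 307) = sqrt(-43/13 + 307) = sqrt(3948/13) = 2*sqrt(12831)/13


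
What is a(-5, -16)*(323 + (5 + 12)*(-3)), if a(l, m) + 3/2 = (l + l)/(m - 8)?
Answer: -884/3 ≈ -294.67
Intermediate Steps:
a(l, m) = -3/2 + 2*l/(-8 + m) (a(l, m) = -3/2 + (l + l)/(m - 8) = -3/2 + (2*l)/(-8 + m) = -3/2 + 2*l/(-8 + m))
a(-5, -16)*(323 + (5 + 12)*(-3)) = ((24 - 3*(-16) + 4*(-5))/(2*(-8 - 16)))*(323 + (5 + 12)*(-3)) = ((½)*(24 + 48 - 20)/(-24))*(323 + 17*(-3)) = ((½)*(-1/24)*52)*(323 - 51) = -13/12*272 = -884/3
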